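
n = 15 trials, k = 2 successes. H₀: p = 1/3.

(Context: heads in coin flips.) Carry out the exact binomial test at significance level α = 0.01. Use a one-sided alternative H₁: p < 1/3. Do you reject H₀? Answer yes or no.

reject H₀: no

Exact binomial: n=15, k=2, p₀=1/3=0.3333
P(X≤2) from Σ C(n,i)·p₀^i·(1−p₀)^(n−i)
p-value (one-sided, H₁ less) = 0.07936
At α=0.01: p ≥ α → fail to reject H₀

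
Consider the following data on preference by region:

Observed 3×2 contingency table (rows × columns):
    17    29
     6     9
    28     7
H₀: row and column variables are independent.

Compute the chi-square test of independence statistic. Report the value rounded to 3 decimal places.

Row totals [46, 15, 35], col totals [51, 45], n=96
χ² = (17−24.44)²/24.44 + (29−21.56)²/21.56 + (6−7.97)²/7.97 + (9−7.03)²/7.03 + (28−18.59)²/18.59 + (7−16.41)²/16.41 = 16.0180
df = 2

test statistic = 16.018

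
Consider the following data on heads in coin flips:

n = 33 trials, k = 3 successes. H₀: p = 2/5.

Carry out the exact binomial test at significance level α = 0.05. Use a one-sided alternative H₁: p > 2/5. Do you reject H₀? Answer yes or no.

reject H₀: no

Exact binomial: n=33, k=3, p₀=2/5=0.4000
P(X≥3) from Σ C(n,i)·p₀^i·(1−p₀)^(n−i)
p-value (one-sided, H₁ greater) = 0.99999
At α=0.05: p ≥ α → fail to reject H₀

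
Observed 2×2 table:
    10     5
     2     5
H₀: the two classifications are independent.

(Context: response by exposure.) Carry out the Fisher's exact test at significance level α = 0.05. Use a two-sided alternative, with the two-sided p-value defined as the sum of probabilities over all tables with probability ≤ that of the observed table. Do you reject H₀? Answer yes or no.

reject H₀: no

Margins: r₁=15, r₂=7, c₁=12, c₂=10, n=22
p_obs = C(15,10)·C(7,2)/C(22,12); sum pmf over tables with pmf ≤ p_obs
p-value (two-sided) = 0.17183
At α=0.05: p ≥ α → fail to reject H₀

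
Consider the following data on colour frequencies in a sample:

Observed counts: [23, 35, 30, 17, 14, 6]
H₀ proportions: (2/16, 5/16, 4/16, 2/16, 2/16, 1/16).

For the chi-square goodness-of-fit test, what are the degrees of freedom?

df = k − 1 = 6 − 1 = 5

degrees of freedom = 5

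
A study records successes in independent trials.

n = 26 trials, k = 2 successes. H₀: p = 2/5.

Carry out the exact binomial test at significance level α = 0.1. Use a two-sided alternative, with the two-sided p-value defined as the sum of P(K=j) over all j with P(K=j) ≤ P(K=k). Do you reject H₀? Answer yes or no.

reject H₀: yes

Exact binomial: n=26, k=2, p₀=2/5=0.4000
P(X=j) = C(n,j)·p₀^j·(1−p₀)^(n−j); p = Σ P(X=j) over j with P(X=j) ≤ P(X=2)
p-value (two-sided) = 0.00042
At α=0.1: p < α → reject H₀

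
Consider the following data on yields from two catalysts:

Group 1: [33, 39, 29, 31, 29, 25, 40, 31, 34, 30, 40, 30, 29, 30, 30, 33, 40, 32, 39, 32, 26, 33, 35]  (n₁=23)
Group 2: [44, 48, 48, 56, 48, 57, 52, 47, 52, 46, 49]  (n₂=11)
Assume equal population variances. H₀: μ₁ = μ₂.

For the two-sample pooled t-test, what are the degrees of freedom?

df = n₁ + n₂ − 2 = 23 + 11 − 2 = 32

degrees of freedom = 32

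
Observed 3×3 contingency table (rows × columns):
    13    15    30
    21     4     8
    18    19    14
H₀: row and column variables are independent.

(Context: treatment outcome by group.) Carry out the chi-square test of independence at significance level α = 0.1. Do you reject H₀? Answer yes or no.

reject H₀: yes

Row totals [58, 33, 51], col totals [52, 38, 52], n=142
χ² = (13−21.24)²/21.24 + (15−15.52)²/15.52 + (30−21.24)²/21.24 + (21−12.08)²/12.08 + (4−8.83)²/8.83 + (8−12.08)²/12.08 + (18−18.68)²/18.68 + (19−13.65)²/13.65 + (14−18.68)²/18.68 = 20.7222
df = 4
p-value (upper-tail) = 0.00036
At α=0.1: p < α → reject H₀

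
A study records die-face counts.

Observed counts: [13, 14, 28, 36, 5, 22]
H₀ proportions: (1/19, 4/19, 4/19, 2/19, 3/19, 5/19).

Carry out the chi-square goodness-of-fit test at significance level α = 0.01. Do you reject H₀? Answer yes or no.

n = 118; E_i = n·p_i = [6.21, 24.84, 24.84, 12.42, 18.63, 31.05]
χ² = (13−6.21)²/6.21 + (14−24.84)²/24.84 + (28−24.84)²/24.84 + (36−12.42)²/12.42 + (5−18.63)²/18.63 + (22−31.05)²/31.05 = 69.9282
df = 5
p-value (upper-tail) = 0.00000
At α=0.01: p < α → reject H₀

reject H₀: yes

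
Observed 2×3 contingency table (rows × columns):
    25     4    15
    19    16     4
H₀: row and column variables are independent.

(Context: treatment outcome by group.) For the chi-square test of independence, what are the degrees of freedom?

df = (r−1)(c−1) = (2−1)·(3−1) = 2

degrees of freedom = 2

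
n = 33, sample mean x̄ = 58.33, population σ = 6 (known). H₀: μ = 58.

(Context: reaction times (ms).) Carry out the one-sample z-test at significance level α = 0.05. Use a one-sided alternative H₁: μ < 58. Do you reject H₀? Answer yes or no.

reject H₀: no

SE = σ/√n = 6/√33 = 1.0445
z = (x̄−μ₀)/SE = (58.33−58)/1.0445 = 0.3160
p-value (one-sided, H₁ less) = 0.62398
At α=0.05: p ≥ α → fail to reject H₀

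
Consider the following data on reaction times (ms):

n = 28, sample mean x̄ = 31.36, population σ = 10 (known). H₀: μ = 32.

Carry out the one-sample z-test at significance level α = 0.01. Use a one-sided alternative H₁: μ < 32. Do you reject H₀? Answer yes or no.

reject H₀: no

SE = σ/√n = 10/√28 = 1.8898
z = (x̄−μ₀)/SE = (31.36−32)/1.8898 = -0.3387
p-value (one-sided, H₁ less) = 0.36743
At α=0.01: p ≥ α → fail to reject H₀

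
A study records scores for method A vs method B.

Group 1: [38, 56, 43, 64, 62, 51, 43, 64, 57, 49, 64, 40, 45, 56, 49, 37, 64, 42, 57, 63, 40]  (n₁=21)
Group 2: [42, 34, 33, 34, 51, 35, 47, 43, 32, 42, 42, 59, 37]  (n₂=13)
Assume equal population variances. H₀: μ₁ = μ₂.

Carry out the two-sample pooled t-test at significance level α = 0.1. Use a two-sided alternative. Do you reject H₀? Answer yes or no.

x̄₁=51.619, s₁=9.785, n₁=21
x̄₂=40.846, s₂=7.967, n₂=13
s_p² = [20·9.785² + 12·7.967²]/32 = 83.6451
SE = √(s_p²·(1/21+1/13)) = 3.2276
t = (51.619−40.846)/3.2276 = 3.3378
df = 32
p-value (two-sided) = 0.00215
At α=0.1: p < α → reject H₀

reject H₀: yes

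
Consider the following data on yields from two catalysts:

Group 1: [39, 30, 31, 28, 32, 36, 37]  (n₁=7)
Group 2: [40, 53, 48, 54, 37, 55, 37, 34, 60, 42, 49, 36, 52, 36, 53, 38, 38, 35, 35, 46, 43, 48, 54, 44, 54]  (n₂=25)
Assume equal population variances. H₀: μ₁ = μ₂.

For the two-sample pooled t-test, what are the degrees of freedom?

degrees of freedom = 30

df = n₁ + n₂ − 2 = 7 + 25 − 2 = 30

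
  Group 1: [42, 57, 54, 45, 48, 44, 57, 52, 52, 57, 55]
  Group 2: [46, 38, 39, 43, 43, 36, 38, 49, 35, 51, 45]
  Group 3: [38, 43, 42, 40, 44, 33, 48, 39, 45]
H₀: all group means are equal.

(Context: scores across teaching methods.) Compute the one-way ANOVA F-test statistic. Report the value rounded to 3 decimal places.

test statistic = 11.861

Group means [51.18, 42.09, 41.33], grand mean 45.097
SSB = Σnᵢ(x̄ᵢ−x̄)² = 634.164; SSW = ΣΣ(x−x̄ᵢ)² = 748.545
MSB = 634.164/2 = 317.0821; MSW = 748.545/28 = 26.7338
F = MSB/MSW = 11.8607
df = (2, 28)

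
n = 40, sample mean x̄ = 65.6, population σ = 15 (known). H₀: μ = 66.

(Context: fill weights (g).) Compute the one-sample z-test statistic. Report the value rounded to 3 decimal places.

test statistic = -0.169

SE = σ/√n = 15/√40 = 2.3717
z = (x̄−μ₀)/SE = (65.6−66)/2.3717 = -0.1687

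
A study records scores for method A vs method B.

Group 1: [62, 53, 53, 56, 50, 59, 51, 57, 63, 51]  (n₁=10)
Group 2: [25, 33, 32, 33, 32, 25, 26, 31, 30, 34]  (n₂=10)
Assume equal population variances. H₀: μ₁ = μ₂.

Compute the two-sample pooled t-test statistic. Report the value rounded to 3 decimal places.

test statistic = 13.789

x̄₁=55.500, s₁=4.673, n₁=10
x̄₂=30.100, s₂=3.479, n₂=10
s_p² = [9·4.673² + 9·3.479²]/18 = 16.9667
SE = √(s_p²·(1/10+1/10)) = 1.8421
t = (55.500−30.100)/1.8421 = 13.7886
df = 18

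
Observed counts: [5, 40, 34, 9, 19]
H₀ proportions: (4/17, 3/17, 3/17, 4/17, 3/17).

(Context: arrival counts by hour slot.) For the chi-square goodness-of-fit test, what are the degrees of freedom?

df = k − 1 = 5 − 1 = 4

degrees of freedom = 4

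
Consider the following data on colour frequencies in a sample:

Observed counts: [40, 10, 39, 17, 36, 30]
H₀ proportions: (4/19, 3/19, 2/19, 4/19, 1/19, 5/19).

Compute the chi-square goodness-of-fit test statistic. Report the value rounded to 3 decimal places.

test statistic = 130.905

n = 172; E_i = n·p_i = [36.21, 27.16, 18.11, 36.21, 9.05, 45.26]
χ² = (40−36.21)²/36.21 + (10−27.16)²/27.16 + (39−18.11)²/18.11 + (17−36.21)²/36.21 + (36−9.05)²/9.05 + (30−45.26)²/45.26 = 130.9046
df = 5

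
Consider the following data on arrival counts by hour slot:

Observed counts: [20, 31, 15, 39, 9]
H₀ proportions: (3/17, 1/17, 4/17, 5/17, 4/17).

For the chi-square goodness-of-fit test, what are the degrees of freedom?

df = k − 1 = 5 − 1 = 4

degrees of freedom = 4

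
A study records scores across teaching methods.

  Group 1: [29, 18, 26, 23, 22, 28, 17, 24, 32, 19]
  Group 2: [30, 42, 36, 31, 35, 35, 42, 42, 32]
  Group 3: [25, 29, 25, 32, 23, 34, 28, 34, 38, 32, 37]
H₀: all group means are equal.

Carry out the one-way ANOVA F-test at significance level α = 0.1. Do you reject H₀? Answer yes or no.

Group means [23.80, 36.11, 30.64], grand mean 30.000
SSB = Σnᵢ(x̄ᵢ−x̄)² = 724.966; SSW = ΣΣ(x−x̄ᵢ)² = 663.034
MSB = 724.966/2 = 362.4828; MSW = 663.034/27 = 24.5568
F = MSB/MSW = 14.7610
df = (2, 27)
p-value (upper-tail) = 0.00005
At α=0.1: p < α → reject H₀

reject H₀: yes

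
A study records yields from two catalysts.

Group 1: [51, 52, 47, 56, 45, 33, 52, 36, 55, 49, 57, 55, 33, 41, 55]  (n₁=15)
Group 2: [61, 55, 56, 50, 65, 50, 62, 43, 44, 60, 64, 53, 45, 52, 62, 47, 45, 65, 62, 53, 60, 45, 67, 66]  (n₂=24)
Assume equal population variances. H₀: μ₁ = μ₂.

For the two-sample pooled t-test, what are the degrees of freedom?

df = n₁ + n₂ − 2 = 15 + 24 − 2 = 37

degrees of freedom = 37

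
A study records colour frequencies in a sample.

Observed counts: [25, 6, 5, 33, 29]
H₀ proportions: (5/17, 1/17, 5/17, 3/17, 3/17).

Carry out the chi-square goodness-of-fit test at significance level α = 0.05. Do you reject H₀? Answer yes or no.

n = 98; E_i = n·p_i = [28.82, 5.76, 28.82, 17.29, 17.29]
χ² = (25−28.82)²/28.82 + (6−5.76)²/5.76 + (5−28.82)²/28.82 + (33−17.29)²/17.29 + (29−17.29)²/17.29 = 42.3946
df = 4
p-value (upper-tail) = 0.00000
At α=0.05: p < α → reject H₀

reject H₀: yes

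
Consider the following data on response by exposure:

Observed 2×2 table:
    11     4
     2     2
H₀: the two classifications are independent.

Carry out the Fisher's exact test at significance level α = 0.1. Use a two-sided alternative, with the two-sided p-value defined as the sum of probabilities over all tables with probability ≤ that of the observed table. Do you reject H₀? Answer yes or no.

reject H₀: no

Margins: r₁=15, r₂=4, c₁=13, c₂=6, n=19
p_obs = C(15,11)·C(4,2)/C(19,13); sum pmf over tables with pmf ≤ p_obs
p-value (two-sided) = 0.55728
At α=0.1: p ≥ α → fail to reject H₀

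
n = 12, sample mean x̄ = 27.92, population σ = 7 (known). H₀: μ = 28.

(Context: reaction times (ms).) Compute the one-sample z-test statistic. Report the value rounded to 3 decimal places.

test statistic = -0.040

SE = σ/√n = 7/√12 = 2.0207
z = (x̄−μ₀)/SE = (27.92−28)/2.0207 = -0.0396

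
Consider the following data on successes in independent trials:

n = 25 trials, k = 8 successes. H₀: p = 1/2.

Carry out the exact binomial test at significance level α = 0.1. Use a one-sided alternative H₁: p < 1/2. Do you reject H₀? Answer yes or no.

Exact binomial: n=25, k=8, p₀=1/2=0.5000
P(X≤8) from Σ C(n,i)·p₀^i·(1−p₀)^(n−i)
p-value (one-sided, H₁ less) = 0.05388
At α=0.1: p < α → reject H₀

reject H₀: yes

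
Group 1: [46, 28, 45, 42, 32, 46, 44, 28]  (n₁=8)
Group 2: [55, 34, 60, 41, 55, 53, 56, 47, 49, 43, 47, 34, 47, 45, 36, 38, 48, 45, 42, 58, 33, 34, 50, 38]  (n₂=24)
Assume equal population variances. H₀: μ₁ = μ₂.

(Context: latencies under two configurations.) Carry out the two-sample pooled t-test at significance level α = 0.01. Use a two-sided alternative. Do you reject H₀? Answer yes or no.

reject H₀: no

x̄₁=38.875, s₁=8.097, n₁=8
x̄₂=45.333, s₂=8.218, n₂=24
s_p² = [7·8.097² + 23·8.218²]/30 = 67.0736
SE = √(s_p²·(1/8+1/24)) = 3.3435
t = (38.875−45.333)/3.3435 = -1.9316
df = 30
p-value (two-sided) = 0.06290
At α=0.01: p ≥ α → fail to reject H₀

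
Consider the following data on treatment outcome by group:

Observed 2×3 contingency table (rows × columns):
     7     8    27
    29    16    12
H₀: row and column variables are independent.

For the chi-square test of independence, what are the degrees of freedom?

df = (r−1)(c−1) = (2−1)·(3−1) = 2

degrees of freedom = 2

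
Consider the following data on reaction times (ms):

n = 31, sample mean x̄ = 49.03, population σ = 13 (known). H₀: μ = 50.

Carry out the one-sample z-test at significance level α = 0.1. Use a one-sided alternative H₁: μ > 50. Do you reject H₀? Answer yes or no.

SE = σ/√n = 13/√31 = 2.3349
z = (x̄−μ₀)/SE = (49.03−50)/2.3349 = -0.4154
p-value (one-sided, H₁ greater) = 0.66109
At α=0.1: p ≥ α → fail to reject H₀

reject H₀: no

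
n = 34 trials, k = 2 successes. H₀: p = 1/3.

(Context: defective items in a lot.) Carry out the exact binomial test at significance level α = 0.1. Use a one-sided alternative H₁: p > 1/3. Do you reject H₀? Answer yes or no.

Exact binomial: n=34, k=2, p₀=1/3=0.3333
P(X≥2) from Σ C(n,i)·p₀^i·(1−p₀)^(n−i)
p-value (one-sided, H₁ greater) = 0.99998
At α=0.1: p ≥ α → fail to reject H₀

reject H₀: no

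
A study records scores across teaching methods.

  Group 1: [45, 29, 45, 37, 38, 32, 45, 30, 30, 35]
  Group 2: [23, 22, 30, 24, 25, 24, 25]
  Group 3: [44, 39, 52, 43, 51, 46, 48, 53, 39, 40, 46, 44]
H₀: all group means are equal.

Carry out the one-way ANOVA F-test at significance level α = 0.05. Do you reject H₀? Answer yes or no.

Group means [36.60, 24.71, 45.42], grand mean 37.379
SSB = Σnᵢ(x̄ᵢ−x̄)² = 1904.082; SSW = ΣΣ(x−x̄ᵢ)² = 682.745
MSB = 1904.082/2 = 952.0412; MSW = 682.745/26 = 26.2594
F = MSB/MSW = 36.2552
df = (2, 26)
p-value (upper-tail) = 0.00000
At α=0.05: p < α → reject H₀

reject H₀: yes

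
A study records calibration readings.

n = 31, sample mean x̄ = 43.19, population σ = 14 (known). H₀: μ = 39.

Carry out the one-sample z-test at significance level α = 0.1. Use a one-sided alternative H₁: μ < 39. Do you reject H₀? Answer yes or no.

reject H₀: no

SE = σ/√n = 14/√31 = 2.5145
z = (x̄−μ₀)/SE = (43.19−39)/2.5145 = 1.6664
p-value (one-sided, H₁ less) = 0.95218
At α=0.1: p ≥ α → fail to reject H₀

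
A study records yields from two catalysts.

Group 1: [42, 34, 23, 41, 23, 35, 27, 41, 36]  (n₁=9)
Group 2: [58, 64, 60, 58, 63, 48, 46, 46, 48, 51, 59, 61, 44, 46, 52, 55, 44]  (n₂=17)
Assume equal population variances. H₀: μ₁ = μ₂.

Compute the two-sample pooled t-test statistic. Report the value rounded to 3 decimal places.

test statistic = -6.591

x̄₁=33.556, s₁=7.552, n₁=9
x̄₂=53.118, s₂=7.017, n₂=17
s_p² = [8·7.552² + 16·7.017²]/24 = 51.8328
SE = √(s_p²·(1/9+1/17)) = 2.9679
t = (33.556−53.118)/2.9679 = -6.5913
df = 24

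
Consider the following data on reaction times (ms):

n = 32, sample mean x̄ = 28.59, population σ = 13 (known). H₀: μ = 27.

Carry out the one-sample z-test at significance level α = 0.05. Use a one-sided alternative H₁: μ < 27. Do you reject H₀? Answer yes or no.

SE = σ/√n = 13/√32 = 2.2981
z = (x̄−μ₀)/SE = (28.59−27)/2.2981 = 0.6919
p-value (one-sided, H₁ less) = 0.75549
At α=0.05: p ≥ α → fail to reject H₀

reject H₀: no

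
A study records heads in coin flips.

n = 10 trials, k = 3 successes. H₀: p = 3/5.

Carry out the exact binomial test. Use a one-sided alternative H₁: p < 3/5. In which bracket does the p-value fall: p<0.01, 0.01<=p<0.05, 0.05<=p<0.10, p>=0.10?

Exact binomial: n=10, k=3, p₀=3/5=0.6000
P(X≤3) from Σ C(n,i)·p₀^i·(1−p₀)^(n−i)
p-value (one-sided, H₁ less) = 0.05476
→ bracket: 0.05<=p<0.10

p-value bracket: 0.05<=p<0.10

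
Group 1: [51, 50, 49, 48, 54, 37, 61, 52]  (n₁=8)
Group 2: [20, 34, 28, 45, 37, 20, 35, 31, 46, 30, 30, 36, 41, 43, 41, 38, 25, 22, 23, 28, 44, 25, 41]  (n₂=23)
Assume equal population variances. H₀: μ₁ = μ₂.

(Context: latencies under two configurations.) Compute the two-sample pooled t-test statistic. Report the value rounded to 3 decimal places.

x̄₁=50.250, s₁=6.714, n₁=8
x̄₂=33.174, s₂=8.365, n₂=23
s_p² = [7·6.714² + 22·8.365²]/29 = 63.9588
SE = √(s_p²·(1/8+1/23)) = 3.2826
t = (50.250−33.174)/3.2826 = 5.2020
df = 29

test statistic = 5.202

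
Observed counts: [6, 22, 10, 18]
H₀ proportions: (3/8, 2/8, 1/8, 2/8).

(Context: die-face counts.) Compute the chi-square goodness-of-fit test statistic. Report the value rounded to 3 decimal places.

n = 56; E_i = n·p_i = [21.00, 14.00, 7.00, 14.00]
χ² = (6−21.00)²/21.00 + (22−14.00)²/14.00 + (10−7.00)²/7.00 + (18−14.00)²/14.00 = 17.7143
df = 3

test statistic = 17.714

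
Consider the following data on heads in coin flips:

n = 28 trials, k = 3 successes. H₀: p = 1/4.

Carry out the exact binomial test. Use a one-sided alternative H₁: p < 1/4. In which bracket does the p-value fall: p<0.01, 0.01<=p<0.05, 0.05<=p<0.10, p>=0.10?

p-value bracket: 0.05<=p<0.10

Exact binomial: n=28, k=3, p₀=1/4=0.2500
P(X≤3) from Σ C(n,i)·p₀^i·(1−p₀)^(n−i)
p-value (one-sided, H₁ less) = 0.05514
→ bracket: 0.05<=p<0.10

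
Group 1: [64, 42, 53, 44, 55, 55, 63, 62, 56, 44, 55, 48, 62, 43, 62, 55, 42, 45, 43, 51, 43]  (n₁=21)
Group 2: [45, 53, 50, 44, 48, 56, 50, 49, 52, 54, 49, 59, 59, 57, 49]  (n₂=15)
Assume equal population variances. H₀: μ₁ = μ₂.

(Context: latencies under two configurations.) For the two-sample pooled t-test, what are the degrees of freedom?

degrees of freedom = 34

df = n₁ + n₂ − 2 = 21 + 15 − 2 = 34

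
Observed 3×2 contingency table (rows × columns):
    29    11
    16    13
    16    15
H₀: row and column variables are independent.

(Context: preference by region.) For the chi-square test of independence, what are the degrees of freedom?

df = (r−1)(c−1) = (3−1)·(2−1) = 2

degrees of freedom = 2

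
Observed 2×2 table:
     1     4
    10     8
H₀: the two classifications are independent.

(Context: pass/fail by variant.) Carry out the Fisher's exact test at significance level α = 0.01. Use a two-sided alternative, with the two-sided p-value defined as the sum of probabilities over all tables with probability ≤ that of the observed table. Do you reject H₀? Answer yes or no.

Margins: r₁=5, r₂=18, c₁=11, c₂=12, n=23
p_obs = C(5,1)·C(18,10)/C(23,11); sum pmf over tables with pmf ≤ p_obs
p-value (two-sided) = 0.31677
At α=0.01: p ≥ α → fail to reject H₀

reject H₀: no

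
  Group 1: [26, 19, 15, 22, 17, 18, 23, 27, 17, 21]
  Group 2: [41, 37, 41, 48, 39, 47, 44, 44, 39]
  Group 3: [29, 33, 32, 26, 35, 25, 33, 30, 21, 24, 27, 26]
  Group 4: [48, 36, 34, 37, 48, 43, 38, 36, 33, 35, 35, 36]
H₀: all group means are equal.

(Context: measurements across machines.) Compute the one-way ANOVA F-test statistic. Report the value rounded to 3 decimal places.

test statistic = 49.642

Group means [20.50, 42.22, 28.42, 38.25], grand mean 32.209
SSB = Σnᵢ(x̄ᵢ−x̄)² = 2883.894; SSW = ΣΣ(x−x̄ᵢ)² = 755.222
MSB = 2883.894/3 = 961.2980; MSW = 755.222/39 = 19.3647
F = MSB/MSW = 49.6418
df = (3, 39)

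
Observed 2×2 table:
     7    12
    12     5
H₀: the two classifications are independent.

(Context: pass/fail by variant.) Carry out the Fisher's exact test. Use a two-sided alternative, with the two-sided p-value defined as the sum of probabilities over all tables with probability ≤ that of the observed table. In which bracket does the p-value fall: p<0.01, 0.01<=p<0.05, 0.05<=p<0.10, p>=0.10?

p-value bracket: 0.05<=p<0.10

Margins: r₁=19, r₂=17, c₁=19, c₂=17, n=36
p_obs = C(19,7)·C(17,12)/C(36,19); sum pmf over tables with pmf ≤ p_obs
p-value (two-sided) = 0.05428
→ bracket: 0.05<=p<0.10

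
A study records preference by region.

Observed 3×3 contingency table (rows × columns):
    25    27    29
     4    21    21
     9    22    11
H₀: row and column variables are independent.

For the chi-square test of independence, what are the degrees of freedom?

degrees of freedom = 4

df = (r−1)(c−1) = (3−1)·(3−1) = 4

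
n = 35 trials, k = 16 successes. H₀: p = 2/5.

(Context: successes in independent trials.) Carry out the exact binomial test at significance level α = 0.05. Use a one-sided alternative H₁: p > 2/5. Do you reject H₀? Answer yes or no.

Exact binomial: n=35, k=16, p₀=2/5=0.4000
P(X≥16) from Σ C(n,i)·p₀^i·(1−p₀)^(n−i)
p-value (one-sided, H₁ greater) = 0.29974
At α=0.05: p ≥ α → fail to reject H₀

reject H₀: no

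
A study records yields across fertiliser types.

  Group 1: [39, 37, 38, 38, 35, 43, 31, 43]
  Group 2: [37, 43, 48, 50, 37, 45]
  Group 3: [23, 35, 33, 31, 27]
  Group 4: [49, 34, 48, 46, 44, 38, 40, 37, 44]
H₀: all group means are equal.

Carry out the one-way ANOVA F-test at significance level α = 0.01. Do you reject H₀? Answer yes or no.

Group means [38.00, 43.33, 29.80, 42.22], grand mean 39.036
SSB = Σnᵢ(x̄ᵢ−x̄)² = 637.275; SSW = ΣΣ(x−x̄ᵢ)² = 569.689
MSB = 637.275/3 = 212.4251; MSW = 569.689/24 = 23.7370
F = MSB/MSW = 8.9491
df = (3, 24)
p-value (upper-tail) = 0.00037
At α=0.01: p < α → reject H₀

reject H₀: yes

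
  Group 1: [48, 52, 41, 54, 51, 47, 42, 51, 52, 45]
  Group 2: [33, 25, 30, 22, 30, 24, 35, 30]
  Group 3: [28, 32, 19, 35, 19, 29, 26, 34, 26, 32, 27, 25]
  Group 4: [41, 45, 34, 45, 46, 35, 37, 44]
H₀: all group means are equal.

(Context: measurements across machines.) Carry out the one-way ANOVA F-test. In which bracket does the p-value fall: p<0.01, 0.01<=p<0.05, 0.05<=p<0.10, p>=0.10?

p-value bracket: p<0.01

Group means [48.30, 28.62, 27.67, 40.88], grand mean 36.079
SSB = Σnᵢ(x̄ᵢ−x̄)² = 2971.246; SSW = ΣΣ(x−x̄ᵢ)² = 787.517
MSB = 2971.246/3 = 990.4155; MSW = 787.517/34 = 23.1623
F = MSB/MSW = 42.7599
df = (3, 34)
p-value (upper-tail) = 0.00000
→ bracket: p<0.01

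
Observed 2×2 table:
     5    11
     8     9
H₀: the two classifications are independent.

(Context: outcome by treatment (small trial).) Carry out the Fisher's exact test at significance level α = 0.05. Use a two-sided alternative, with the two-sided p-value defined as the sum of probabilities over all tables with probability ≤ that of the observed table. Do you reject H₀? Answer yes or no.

Margins: r₁=16, r₂=17, c₁=13, c₂=20, n=33
p_obs = C(16,5)·C(17,8)/C(33,13); sum pmf over tables with pmf ≤ p_obs
p-value (two-sided) = 0.48127
At α=0.05: p ≥ α → fail to reject H₀

reject H₀: no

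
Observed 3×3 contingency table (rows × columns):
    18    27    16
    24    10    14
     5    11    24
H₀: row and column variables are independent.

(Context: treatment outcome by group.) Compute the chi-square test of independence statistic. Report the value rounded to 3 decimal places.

Row totals [61, 48, 40], col totals [47, 48, 54], n=149
χ² = (18−19.24)²/19.24 + (27−19.65)²/19.65 + (16−22.11)²/22.11 + (24−15.14)²/15.14 + (10−15.46)²/15.46 + (14−17.40)²/17.40 + (5−12.62)²/12.62 + (11−12.89)²/12.89 + (24−14.50)²/14.50 = 23.3970
df = 4

test statistic = 23.397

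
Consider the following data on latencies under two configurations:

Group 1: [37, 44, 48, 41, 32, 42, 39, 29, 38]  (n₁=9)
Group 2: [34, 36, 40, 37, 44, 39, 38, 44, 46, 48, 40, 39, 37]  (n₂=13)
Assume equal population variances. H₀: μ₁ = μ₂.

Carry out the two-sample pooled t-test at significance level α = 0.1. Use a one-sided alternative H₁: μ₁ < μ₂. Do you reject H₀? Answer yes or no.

reject H₀: no

x̄₁=38.889, s₁=5.840, n₁=9
x̄₂=40.154, s₂=4.160, n₂=13
s_p² = [8·5.840² + 12·4.160²]/20 = 24.0291
SE = √(s_p²·(1/9+1/13)) = 2.1256
t = (38.889−40.154)/2.1256 = -0.5951
df = 20
p-value (one-sided, H₁ less) = 0.27923
At α=0.1: p ≥ α → fail to reject H₀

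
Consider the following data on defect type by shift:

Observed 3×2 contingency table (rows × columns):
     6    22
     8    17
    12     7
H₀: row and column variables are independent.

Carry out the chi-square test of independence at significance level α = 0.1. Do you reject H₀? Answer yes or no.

reject H₀: yes

Row totals [28, 25, 19], col totals [26, 46], n=72
χ² = (6−10.11)²/10.11 + (22−17.89)²/17.89 + (8−9.03)²/9.03 + (17−15.97)²/15.97 + (12−6.86)²/6.86 + (7−12.14)²/12.14 = 8.8240
df = 2
p-value (upper-tail) = 0.01213
At α=0.1: p < α → reject H₀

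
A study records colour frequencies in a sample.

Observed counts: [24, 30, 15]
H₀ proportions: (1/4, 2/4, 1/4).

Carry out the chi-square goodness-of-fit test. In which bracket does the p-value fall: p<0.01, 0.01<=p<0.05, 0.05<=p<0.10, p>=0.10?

n = 69; E_i = n·p_i = [17.25, 34.50, 17.25]
χ² = (24−17.25)²/17.25 + (30−34.50)²/34.50 + (15−17.25)²/17.25 = 3.5217
df = 2
p-value (upper-tail) = 0.17190
→ bracket: p>=0.10

p-value bracket: p>=0.10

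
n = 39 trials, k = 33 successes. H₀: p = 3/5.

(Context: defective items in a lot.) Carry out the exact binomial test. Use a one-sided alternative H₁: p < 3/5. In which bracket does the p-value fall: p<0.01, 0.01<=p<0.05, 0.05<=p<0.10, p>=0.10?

Exact binomial: n=39, k=33, p₀=3/5=0.6000
P(X≤33) from Σ C(n,i)·p₀^i·(1−p₀)^(n−i)
p-value (one-sided, H₁ less) = 0.99979
→ bracket: p>=0.10

p-value bracket: p>=0.10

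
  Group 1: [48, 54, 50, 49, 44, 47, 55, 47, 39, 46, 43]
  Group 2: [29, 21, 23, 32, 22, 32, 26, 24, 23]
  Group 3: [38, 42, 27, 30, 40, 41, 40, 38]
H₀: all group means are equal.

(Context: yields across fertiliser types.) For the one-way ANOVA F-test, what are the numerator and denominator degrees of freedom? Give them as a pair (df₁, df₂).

degrees of freedom = [2, 25]

k = 3 groups, N = 28 total
df = (k−1, N−k) = (3−1, 28−3) = (2, 25)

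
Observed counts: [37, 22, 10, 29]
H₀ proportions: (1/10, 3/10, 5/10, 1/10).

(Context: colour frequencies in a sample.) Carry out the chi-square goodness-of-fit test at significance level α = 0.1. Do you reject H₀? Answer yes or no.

reject H₀: yes

n = 98; E_i = n·p_i = [9.80, 29.40, 49.00, 9.80]
χ² = (37−9.80)²/9.80 + (22−29.40)²/29.40 + (10−49.00)²/49.00 + (29−9.80)²/9.80 = 146.0136
df = 3
p-value (upper-tail) = 0.00000
At α=0.1: p < α → reject H₀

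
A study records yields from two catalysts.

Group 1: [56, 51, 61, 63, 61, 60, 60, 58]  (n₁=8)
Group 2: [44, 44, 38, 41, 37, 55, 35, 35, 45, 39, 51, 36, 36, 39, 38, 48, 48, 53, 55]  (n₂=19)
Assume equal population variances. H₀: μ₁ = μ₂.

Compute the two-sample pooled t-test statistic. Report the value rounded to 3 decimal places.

x̄₁=58.750, s₁=3.770, n₁=8
x̄₂=43.000, s₂=6.896, n₂=19
s_p² = [7·3.770² + 18·6.896²]/25 = 38.2200
SE = √(s_p²·(1/8+1/19)) = 2.6056
t = (58.750−43.000)/2.6056 = 6.0447
df = 25

test statistic = 6.045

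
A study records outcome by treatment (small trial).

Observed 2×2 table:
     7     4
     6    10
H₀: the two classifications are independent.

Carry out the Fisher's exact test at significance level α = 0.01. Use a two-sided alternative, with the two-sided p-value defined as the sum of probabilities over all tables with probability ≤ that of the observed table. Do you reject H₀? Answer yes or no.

reject H₀: no

Margins: r₁=11, r₂=16, c₁=13, c₂=14, n=27
p_obs = C(11,7)·C(16,6)/C(27,13); sum pmf over tables with pmf ≤ p_obs
p-value (two-sided) = 0.25186
At α=0.01: p ≥ α → fail to reject H₀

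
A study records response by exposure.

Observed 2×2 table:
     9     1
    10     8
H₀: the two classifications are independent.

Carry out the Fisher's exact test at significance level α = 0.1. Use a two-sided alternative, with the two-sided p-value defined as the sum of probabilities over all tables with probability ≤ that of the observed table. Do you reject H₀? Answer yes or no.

Margins: r₁=10, r₂=18, c₁=19, c₂=9, n=28
p_obs = C(10,9)·C(18,10)/C(28,19); sum pmf over tables with pmf ≤ p_obs
p-value (two-sided) = 0.09798
At α=0.1: p < α → reject H₀

reject H₀: yes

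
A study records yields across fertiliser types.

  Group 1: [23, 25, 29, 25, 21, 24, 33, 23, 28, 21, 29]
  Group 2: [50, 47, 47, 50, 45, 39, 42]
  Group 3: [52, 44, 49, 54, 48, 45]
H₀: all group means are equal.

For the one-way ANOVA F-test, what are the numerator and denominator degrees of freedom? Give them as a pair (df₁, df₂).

degrees of freedom = [2, 21]

k = 3 groups, N = 24 total
df = (k−1, N−k) = (3−1, 24−3) = (2, 21)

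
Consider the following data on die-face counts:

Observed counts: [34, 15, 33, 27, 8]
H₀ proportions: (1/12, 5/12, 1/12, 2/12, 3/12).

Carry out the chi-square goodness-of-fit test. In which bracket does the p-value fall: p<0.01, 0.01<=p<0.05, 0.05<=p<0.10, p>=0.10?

p-value bracket: p<0.01

n = 117; E_i = n·p_i = [9.75, 48.75, 9.75, 19.50, 29.25]
χ² = (34−9.75)²/9.75 + (15−48.75)²/48.75 + (33−9.75)²/9.75 + (27−19.50)²/19.50 + (8−29.25)²/29.25 = 157.4444
df = 4
p-value (upper-tail) = 0.00000
→ bracket: p<0.01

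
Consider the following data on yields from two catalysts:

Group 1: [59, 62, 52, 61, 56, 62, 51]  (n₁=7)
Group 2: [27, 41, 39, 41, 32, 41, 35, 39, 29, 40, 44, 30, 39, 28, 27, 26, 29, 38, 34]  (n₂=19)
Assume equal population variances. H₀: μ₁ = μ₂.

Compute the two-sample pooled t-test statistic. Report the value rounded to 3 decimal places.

test statistic = 9.176

x̄₁=57.571, s₁=4.650, n₁=7
x̄₂=34.684, s₂=5.935, n₂=19
s_p² = [6·4.650² + 18·5.935²]/24 = 31.8258
SE = √(s_p²·(1/7+1/19)) = 2.4943
t = (57.571−34.684)/2.4943 = 9.1758
df = 24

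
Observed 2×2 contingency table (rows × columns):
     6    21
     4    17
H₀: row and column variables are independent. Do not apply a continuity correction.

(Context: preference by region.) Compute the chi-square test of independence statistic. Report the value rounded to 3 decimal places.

Row totals [27, 21], col totals [10, 38], n=48
χ² = (6−5.62)²/5.62 + (21−21.38)²/21.38 + (4−4.38)²/4.38 + (17−16.62)²/16.62 = 0.0722
df = 1

test statistic = 0.072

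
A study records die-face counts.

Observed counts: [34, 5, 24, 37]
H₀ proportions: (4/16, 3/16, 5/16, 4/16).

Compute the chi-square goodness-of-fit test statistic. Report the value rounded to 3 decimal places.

test statistic = 20.765

n = 100; E_i = n·p_i = [25.00, 18.75, 31.25, 25.00]
χ² = (34−25.00)²/25.00 + (5−18.75)²/18.75 + (24−31.25)²/31.25 + (37−25.00)²/25.00 = 20.7653
df = 3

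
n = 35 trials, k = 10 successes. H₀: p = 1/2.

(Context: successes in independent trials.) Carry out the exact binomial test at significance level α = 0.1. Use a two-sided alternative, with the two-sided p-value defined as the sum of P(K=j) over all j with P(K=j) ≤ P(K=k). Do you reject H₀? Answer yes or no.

Exact binomial: n=35, k=10, p₀=1/2=0.5000
P(X=j) = C(n,j)·p₀^j·(1−p₀)^(n−j); p = Σ P(X=j) over j with P(X=j) ≤ P(X=10)
p-value (two-sided) = 0.01667
At α=0.1: p < α → reject H₀

reject H₀: yes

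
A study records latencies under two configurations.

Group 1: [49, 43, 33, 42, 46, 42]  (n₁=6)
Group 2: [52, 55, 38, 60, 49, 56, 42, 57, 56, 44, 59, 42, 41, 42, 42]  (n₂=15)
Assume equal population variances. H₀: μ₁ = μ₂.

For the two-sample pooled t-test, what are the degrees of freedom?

degrees of freedom = 19

df = n₁ + n₂ − 2 = 6 + 15 − 2 = 19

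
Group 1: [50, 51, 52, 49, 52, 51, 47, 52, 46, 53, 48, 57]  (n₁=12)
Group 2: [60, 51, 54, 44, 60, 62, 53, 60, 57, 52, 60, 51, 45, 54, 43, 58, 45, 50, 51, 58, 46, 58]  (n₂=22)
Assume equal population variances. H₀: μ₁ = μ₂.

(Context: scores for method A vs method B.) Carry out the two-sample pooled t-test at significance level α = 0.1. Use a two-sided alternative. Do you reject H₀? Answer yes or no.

x̄₁=50.667, s₁=2.964, n₁=12
x̄₂=53.273, s₂=5.970, n₂=22
s_p² = [11·2.964² + 21·5.970²]/32 = 26.4072
SE = √(s_p²·(1/12+1/22)) = 1.8442
t = (50.667−53.273)/1.8442 = -1.4131
df = 32
p-value (two-sided) = 0.16727
At α=0.1: p ≥ α → fail to reject H₀

reject H₀: no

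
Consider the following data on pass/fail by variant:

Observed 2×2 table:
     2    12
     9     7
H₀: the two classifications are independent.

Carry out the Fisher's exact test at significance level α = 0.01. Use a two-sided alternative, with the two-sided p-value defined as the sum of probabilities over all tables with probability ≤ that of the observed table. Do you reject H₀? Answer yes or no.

reject H₀: no

Margins: r₁=14, r₂=16, c₁=11, c₂=19, n=30
p_obs = C(14,2)·C(16,9)/C(30,11); sum pmf over tables with pmf ≤ p_obs
p-value (two-sided) = 0.02589
At α=0.01: p ≥ α → fail to reject H₀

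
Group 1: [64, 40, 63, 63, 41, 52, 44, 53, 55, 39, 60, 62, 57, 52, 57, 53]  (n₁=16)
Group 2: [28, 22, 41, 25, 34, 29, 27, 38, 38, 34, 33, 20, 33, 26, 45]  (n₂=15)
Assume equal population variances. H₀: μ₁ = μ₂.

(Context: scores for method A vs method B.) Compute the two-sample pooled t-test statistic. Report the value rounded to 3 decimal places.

x̄₁=53.438, s₁=8.469, n₁=16
x̄₂=31.533, s₂=7.110, n₂=15
s_p² = [15·8.469² + 14·7.110²]/29 = 61.5059
SE = √(s_p²·(1/16+1/15)) = 2.8186
t = (53.438−31.533)/2.8186 = 7.7713
df = 29

test statistic = 7.771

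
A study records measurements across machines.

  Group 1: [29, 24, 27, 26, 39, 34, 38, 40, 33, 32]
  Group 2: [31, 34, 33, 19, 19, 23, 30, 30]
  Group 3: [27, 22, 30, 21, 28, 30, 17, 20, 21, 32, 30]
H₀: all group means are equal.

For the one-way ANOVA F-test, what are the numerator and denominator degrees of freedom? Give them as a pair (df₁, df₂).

degrees of freedom = [2, 26]

k = 3 groups, N = 29 total
df = (k−1, N−k) = (3−1, 29−3) = (2, 26)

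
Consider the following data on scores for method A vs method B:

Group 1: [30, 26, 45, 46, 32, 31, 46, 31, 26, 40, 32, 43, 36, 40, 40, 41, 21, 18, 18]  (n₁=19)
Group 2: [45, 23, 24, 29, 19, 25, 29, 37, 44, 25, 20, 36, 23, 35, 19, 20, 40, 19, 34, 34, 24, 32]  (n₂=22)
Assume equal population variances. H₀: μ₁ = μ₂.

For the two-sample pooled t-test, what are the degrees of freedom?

degrees of freedom = 39

df = n₁ + n₂ − 2 = 19 + 22 − 2 = 39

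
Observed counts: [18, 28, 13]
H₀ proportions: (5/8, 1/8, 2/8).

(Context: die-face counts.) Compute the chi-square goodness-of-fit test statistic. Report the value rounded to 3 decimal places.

test statistic = 67.549

n = 59; E_i = n·p_i = [36.88, 7.38, 14.75]
χ² = (18−36.88)²/36.88 + (28−7.38)²/7.38 + (13−14.75)²/14.75 = 67.5492
df = 2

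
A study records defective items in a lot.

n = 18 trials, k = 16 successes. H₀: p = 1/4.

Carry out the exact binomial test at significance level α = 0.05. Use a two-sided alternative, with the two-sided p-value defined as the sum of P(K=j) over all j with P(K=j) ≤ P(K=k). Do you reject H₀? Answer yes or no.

Exact binomial: n=18, k=16, p₀=1/4=0.2500
P(X=j) = C(n,j)·p₀^j·(1−p₀)^(n−j); p = Σ P(X=j) over j with P(X=j) ≤ P(X=16)
p-value (two-sided) = 0.00000
At α=0.05: p < α → reject H₀

reject H₀: yes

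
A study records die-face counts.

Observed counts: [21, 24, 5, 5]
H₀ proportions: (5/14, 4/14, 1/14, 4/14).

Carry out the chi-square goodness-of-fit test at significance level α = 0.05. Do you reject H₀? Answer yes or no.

n = 55; E_i = n·p_i = [19.64, 15.71, 3.93, 15.71]
χ² = (21−19.64)²/19.64 + (24−15.71)²/15.71 + (5−3.93)²/3.93 + (5−15.71)²/15.71 = 12.0600
df = 3
p-value (upper-tail) = 0.00718
At α=0.05: p < α → reject H₀

reject H₀: yes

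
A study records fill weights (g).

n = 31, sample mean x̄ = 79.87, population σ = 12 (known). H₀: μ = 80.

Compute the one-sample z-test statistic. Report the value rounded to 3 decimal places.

test statistic = -0.060

SE = σ/√n = 12/√31 = 2.1553
z = (x̄−μ₀)/SE = (79.87−80)/2.1553 = -0.0603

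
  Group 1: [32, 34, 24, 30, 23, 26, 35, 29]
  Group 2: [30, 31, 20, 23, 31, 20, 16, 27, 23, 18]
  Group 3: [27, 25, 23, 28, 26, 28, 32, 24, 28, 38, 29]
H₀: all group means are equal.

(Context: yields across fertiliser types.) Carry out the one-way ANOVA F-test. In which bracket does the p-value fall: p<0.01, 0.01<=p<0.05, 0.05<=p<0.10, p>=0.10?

p-value bracket: 0.05<=p<0.10

Group means [29.12, 23.90, 28.00], grand mean 26.897
SSB = Σnᵢ(x̄ᵢ−x̄)² = 142.915; SSW = ΣΣ(x−x̄ᵢ)² = 589.775
MSB = 142.915/2 = 71.4573; MSW = 589.775/26 = 22.6837
F = MSB/MSW = 3.1502
df = (2, 26)
p-value (upper-tail) = 0.05956
→ bracket: 0.05<=p<0.10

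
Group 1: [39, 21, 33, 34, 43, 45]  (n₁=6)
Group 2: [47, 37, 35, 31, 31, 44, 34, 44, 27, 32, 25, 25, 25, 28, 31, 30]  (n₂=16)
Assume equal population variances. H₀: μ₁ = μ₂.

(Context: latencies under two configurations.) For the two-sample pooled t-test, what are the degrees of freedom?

df = n₁ + n₂ − 2 = 6 + 16 − 2 = 20

degrees of freedom = 20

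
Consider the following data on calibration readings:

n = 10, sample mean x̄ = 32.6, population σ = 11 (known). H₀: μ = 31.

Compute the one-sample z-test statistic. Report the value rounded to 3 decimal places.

SE = σ/√n = 11/√10 = 3.4785
z = (x̄−μ₀)/SE = (32.6−31)/3.4785 = 0.4600

test statistic = 0.460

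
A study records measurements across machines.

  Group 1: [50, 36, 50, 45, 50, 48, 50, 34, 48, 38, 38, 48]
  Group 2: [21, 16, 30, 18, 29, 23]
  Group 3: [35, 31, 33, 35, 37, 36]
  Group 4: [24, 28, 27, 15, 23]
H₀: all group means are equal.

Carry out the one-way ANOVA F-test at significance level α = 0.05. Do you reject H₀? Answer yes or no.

reject H₀: yes

Group means [44.58, 22.83, 34.50, 23.40], grand mean 34.345
SSB = Σnᵢ(x̄ᵢ−x̄)² = 2652.102; SSW = ΣΣ(x−x̄ᵢ)² = 716.450
MSB = 2652.102/3 = 884.0339; MSW = 716.450/25 = 28.6580
F = MSB/MSW = 30.8477
df = (3, 25)
p-value (upper-tail) = 0.00000
At α=0.05: p < α → reject H₀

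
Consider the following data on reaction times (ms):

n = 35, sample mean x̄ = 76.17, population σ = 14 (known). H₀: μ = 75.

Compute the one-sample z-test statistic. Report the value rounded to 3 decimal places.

test statistic = 0.494

SE = σ/√n = 14/√35 = 2.3664
z = (x̄−μ₀)/SE = (76.17−75)/2.3664 = 0.4944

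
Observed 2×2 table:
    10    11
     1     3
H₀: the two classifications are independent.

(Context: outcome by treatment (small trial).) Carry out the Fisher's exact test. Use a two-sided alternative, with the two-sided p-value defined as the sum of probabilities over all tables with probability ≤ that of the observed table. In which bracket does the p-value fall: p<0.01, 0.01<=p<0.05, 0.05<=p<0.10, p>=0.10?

p-value bracket: p>=0.10

Margins: r₁=21, r₂=4, c₁=11, c₂=14, n=25
p_obs = C(21,10)·C(4,1)/C(25,11); sum pmf over tables with pmf ≤ p_obs
p-value (two-sided) = 0.60435
→ bracket: p>=0.10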